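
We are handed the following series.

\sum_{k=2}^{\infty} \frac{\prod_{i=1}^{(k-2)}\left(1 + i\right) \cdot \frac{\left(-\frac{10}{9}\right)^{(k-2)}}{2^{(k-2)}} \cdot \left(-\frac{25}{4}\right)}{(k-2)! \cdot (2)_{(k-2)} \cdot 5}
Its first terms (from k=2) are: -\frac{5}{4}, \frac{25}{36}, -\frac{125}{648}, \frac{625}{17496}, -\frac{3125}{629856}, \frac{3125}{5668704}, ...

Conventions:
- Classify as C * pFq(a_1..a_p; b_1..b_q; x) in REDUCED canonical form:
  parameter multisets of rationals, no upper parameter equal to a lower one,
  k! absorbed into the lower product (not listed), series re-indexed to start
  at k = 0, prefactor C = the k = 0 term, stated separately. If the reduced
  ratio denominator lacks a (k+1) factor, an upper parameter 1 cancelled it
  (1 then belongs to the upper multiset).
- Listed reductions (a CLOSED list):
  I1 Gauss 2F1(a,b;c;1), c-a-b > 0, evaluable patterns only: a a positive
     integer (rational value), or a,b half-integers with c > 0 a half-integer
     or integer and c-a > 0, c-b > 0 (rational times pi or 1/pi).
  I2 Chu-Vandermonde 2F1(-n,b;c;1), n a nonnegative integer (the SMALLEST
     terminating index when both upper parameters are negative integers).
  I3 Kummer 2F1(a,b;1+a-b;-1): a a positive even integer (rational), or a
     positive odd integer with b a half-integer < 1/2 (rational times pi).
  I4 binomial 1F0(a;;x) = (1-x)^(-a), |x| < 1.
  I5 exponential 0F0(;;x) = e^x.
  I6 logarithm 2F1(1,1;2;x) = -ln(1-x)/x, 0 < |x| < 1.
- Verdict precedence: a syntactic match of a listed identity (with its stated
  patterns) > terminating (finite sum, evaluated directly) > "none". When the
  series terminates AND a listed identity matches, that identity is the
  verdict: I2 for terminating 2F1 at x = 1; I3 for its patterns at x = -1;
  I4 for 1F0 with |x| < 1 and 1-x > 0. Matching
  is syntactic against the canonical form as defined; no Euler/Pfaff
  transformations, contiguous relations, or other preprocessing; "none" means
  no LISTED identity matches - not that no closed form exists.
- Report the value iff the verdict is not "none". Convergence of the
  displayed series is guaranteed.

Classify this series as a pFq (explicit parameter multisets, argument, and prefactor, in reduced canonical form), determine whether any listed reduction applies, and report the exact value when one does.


First insight: t_0 = -\frac{5}{4} here, and the two k-th powers (C = -5/4, x = -5/9) combine into one argument.
Term ratio: r(k) = -\frac{5}{9} * 1 / [(k+1)] - poly over poly, x = -\frac{5}{9} from leading terms; C = -\frac{5}{4} at k = 0.

At argument -\frac{5}{9}: a 0F0 with upper {-}, lower {-}, scaled by C = -\frac{5}{4}. Verdict: exponential (I5) applies (the 0F0 exponential series at x = -\frac{5}{9}). Hence: \left(-\frac{5}{4}\right) \cdot e^{-\frac{5}{9}}.


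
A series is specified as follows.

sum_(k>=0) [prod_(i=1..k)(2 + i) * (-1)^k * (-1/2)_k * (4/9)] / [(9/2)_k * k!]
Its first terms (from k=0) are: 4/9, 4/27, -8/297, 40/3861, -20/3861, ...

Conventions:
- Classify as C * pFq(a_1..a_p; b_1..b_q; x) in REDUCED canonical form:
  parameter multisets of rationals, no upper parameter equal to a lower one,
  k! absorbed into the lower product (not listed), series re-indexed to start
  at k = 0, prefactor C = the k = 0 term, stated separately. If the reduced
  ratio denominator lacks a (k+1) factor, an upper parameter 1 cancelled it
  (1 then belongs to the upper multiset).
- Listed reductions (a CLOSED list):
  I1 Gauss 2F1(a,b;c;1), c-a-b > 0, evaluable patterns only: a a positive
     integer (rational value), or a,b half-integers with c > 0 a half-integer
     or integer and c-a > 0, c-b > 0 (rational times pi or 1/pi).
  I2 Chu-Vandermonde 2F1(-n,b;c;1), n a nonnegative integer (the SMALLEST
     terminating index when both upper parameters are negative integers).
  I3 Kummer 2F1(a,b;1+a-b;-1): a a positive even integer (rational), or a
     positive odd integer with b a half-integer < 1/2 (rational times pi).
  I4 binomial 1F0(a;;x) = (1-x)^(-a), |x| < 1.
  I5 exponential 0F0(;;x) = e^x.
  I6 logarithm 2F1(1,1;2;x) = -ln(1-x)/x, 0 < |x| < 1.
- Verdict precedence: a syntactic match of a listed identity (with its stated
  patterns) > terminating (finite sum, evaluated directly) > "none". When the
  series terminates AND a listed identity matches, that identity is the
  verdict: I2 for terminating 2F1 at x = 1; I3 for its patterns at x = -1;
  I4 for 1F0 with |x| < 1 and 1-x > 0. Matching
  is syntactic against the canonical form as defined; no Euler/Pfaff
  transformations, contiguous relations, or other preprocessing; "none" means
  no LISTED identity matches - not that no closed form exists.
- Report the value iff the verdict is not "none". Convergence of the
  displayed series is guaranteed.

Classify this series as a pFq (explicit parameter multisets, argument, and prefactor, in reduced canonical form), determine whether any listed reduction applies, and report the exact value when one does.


Classification (C = 4/9): 2F1 with upper {-1/2, 3}, lower {9/2}, argument x = -1. Verdict at x = -1: the Kummer evaluation I3 matches (x = -1; c = 9/2 equals 1+a-b for upper {-1/2, 3}: listed pattern). Hence: (35/192) * pi.

First insight: t_0 = 4/9 here, and the running product (C = 4/9) telescopes to a rising factorial.
Term ratio: r(k) = (-1) * (k-1/2) (k+3) / [(k+9/2) (k+1)] - rational in k, leading ratio (-1); with t_0 = 4/9, classification follows.


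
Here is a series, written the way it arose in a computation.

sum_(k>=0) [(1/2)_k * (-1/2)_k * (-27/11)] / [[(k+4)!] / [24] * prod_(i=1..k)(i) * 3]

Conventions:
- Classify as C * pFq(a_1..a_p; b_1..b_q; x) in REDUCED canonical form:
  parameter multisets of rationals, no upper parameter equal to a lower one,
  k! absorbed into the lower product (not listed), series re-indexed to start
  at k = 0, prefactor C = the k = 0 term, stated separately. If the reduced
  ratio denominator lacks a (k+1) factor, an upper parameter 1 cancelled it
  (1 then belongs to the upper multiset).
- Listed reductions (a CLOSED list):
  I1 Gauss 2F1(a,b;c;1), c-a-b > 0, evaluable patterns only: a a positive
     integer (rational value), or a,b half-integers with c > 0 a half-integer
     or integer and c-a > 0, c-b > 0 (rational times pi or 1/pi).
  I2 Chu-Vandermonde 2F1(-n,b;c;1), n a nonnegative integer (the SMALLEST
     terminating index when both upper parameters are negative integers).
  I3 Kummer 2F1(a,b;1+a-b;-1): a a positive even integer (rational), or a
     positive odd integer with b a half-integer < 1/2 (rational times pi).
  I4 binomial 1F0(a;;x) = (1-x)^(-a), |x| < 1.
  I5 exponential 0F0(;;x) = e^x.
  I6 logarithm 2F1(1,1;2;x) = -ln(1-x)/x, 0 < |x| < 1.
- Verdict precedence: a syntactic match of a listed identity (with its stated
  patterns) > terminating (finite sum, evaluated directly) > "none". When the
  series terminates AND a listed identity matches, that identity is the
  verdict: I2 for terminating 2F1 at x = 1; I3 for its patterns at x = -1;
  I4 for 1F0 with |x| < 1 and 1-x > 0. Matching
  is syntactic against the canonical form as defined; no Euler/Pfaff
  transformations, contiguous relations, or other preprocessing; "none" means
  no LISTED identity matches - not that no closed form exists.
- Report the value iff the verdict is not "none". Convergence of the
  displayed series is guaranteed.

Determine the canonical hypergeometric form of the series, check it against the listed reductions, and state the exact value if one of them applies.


At argument 1: a 2F1 with upper {-1/2, 1/2}, lower {5}, scaled by C = -9/11. Verdict: the half-integer Gauss pattern (I1) fires (x = 1; upper {-1/2, 1/2} half-integers, c = 5 in the evaluable pattern). Sum: (-32768/13475) / pi.

The tell: t_0 being -9/11, the product of the first k integers (C = -9/11, x = 1) is k!.
Ratio: r(k) = 1 * (k-1/2) (k+1/2) / [(k+5) (k+1)] - rational in k, leading ratio 1; with t_0 = -9/11, classification follows.


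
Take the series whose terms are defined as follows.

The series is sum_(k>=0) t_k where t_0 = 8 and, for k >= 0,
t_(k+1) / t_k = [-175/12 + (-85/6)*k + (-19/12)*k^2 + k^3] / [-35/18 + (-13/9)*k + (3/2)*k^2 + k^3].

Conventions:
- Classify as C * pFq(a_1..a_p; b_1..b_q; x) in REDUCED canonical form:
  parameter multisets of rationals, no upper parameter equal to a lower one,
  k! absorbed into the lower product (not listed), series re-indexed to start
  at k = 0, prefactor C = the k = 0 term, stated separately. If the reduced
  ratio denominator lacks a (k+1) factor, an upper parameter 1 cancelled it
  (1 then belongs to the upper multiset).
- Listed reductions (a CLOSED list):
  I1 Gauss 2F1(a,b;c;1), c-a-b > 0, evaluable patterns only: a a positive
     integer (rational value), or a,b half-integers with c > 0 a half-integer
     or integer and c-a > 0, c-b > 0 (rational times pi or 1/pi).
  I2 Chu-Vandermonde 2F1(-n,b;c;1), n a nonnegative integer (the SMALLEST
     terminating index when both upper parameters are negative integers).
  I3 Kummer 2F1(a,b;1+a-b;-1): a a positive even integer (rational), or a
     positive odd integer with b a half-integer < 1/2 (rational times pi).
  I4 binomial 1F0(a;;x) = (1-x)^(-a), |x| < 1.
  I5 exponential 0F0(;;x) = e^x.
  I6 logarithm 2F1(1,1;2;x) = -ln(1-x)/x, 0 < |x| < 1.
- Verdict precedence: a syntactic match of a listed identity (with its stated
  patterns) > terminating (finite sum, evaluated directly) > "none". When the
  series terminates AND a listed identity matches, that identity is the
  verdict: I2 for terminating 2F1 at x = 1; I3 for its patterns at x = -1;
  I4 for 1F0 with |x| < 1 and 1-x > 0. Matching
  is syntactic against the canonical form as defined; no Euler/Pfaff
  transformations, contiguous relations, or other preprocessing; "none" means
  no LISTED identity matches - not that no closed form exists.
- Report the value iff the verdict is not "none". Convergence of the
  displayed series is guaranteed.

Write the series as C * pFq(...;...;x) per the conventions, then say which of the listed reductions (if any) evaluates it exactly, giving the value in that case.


Prefactor 8, argument 1: 2F1 with upper {-5, 7/4} over lower {-7/6}. Verdict: this is the Chu-Vandermonde identity I2 (terminating 2F1 at x = 1 with n = 5, b = 7/4, c = -7/6). Sum: -299/68.

First insight: x = 1 and the parameter 5/3 appears in both the upper and lower lists and cancels.
Consecutive-term ratio: r(k) = 1 * (k-5) (k+7/4) / [(k-7/6) (k+1)] ; factor over Q: parameters, x = 1, and C = 8.


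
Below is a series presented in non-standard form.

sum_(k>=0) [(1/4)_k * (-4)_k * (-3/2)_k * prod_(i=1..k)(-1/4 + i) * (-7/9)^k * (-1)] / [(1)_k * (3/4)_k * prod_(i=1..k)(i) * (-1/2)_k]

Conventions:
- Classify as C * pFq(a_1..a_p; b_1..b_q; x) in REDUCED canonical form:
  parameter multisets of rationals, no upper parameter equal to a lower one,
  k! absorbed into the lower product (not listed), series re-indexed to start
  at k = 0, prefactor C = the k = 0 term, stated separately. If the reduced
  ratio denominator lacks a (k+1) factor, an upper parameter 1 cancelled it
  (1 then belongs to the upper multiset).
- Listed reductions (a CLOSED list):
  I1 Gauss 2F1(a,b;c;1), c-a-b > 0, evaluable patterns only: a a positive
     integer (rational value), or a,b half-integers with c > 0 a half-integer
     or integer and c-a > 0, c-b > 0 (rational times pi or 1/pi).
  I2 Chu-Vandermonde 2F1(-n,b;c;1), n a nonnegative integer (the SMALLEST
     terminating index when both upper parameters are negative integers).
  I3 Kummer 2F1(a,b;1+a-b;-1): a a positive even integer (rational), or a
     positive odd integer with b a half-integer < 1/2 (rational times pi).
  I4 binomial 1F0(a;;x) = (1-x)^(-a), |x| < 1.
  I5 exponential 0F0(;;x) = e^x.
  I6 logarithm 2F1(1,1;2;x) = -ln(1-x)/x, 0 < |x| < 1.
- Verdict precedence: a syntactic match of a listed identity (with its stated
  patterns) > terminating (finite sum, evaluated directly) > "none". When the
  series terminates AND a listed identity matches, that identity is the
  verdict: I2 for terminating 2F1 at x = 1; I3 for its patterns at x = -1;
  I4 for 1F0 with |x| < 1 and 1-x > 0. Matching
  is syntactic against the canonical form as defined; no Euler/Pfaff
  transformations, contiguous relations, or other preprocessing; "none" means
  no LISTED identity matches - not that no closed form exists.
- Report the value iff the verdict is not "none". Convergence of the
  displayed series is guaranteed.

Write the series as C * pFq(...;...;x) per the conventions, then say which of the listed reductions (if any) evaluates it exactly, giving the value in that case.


Prefactor -1, argument -7/9: 3F2 with upper {-4, -3/2, 1/4} over lower {-1/2, 1}. Verdict: terminating. (-4)_k vanishes past k = 4, leaving a 5-term sum, computed directly. Value: -2075987/1492992.

Structural cue: x = (-7/9) and the running product (prefactor -1) telescopes to a rising factorial.
Term ratio: r(k) = (-7/9) * (k-4) (k-3/2) (k+1/4) / [(k-1/2) (k+1) (k+1)] - rational; roots negated = parameters, x = (-7/9), C = -1.


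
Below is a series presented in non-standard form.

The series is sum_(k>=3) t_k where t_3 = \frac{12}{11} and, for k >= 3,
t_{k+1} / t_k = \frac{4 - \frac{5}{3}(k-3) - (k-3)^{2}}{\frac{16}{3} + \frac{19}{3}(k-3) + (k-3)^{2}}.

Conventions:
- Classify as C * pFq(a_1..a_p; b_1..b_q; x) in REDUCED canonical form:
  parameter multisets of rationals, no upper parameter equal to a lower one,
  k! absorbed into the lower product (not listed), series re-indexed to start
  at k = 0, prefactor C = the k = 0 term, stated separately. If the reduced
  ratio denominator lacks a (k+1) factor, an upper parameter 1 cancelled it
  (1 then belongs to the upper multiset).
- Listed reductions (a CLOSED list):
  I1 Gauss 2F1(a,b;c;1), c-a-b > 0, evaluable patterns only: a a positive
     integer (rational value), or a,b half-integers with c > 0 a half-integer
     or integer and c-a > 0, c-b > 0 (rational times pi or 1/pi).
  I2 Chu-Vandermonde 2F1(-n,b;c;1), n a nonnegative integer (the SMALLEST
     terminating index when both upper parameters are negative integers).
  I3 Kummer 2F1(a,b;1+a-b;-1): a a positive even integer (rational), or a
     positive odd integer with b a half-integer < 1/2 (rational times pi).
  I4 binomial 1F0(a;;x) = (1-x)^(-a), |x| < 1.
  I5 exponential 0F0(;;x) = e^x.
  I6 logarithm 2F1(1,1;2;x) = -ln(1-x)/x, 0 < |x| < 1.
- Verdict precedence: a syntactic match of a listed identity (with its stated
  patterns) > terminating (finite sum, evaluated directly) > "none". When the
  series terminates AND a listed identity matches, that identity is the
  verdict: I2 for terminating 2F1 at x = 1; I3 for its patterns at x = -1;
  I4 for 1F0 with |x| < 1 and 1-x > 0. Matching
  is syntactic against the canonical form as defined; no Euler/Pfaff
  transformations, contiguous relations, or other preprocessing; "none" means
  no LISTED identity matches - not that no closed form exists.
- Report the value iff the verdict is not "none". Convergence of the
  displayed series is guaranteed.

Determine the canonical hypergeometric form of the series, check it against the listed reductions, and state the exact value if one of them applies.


With C = \frac{12}{11}: the canonical form is 2F1(-\frac{4}{3}, 3; \frac{16}{3}; -1). Verdict: none - at argument -1 the multisets {-\frac{4}{3}, 3} ; {\frac{16}{3}} match no listed identity.

First insight: from the first term \frac{12}{11}: factor the ratio over Q (prefactor 12/11): negated roots = parameters.
Ratio: r(k) = -1 * (k-\frac{4}{3}) (k+3) / [(k+\frac{16}{3}) (k+1)] - rational in k, leading ratio -1; with t_0 = \frac{12}{11}, classification follows.


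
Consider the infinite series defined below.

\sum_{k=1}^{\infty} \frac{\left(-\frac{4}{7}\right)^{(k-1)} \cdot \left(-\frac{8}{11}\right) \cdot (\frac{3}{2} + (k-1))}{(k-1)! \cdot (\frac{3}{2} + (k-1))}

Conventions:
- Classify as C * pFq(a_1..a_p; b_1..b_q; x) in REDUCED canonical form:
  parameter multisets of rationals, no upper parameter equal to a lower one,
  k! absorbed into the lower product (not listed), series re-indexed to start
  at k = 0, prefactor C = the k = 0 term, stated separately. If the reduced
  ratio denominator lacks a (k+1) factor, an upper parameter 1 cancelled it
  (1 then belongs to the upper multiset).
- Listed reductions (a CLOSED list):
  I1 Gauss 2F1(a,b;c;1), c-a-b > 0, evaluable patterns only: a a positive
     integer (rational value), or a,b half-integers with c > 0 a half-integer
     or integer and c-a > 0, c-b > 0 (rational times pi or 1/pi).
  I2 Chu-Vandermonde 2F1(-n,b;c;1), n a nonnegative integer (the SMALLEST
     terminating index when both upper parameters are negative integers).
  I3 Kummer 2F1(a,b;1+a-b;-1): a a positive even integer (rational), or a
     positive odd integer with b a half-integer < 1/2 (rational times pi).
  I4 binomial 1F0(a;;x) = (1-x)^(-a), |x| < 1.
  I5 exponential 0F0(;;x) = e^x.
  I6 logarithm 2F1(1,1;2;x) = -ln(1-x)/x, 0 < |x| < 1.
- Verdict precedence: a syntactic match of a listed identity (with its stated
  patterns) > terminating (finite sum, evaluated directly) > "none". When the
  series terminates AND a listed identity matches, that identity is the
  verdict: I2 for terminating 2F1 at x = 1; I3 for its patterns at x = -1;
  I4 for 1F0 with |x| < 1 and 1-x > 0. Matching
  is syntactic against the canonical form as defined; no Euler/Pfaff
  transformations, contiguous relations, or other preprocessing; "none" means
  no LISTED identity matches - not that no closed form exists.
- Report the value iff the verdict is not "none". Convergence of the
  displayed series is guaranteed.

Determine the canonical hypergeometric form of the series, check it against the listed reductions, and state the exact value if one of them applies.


Reduced: x = -\frac{4}{7}, 0F0, upper = {-}, lower = {-}, C = -\frac{8}{11}. Verdict (x = -\frac{4}{7}): the I5 exponential reduction applies (the 0F0 exponential series at x = -\frac{4}{7}). Value: \left(-\frac{8}{11}\right) \cdot e^{-\frac{4}{7}}.

The tell: t_0 being -\frac{8}{11}, k + 3/2 divides numerator and denominator alike; C = -8/11, x = -4/7 after cancelling.
Adjacent-term ratio: r(k) = -\frac{4}{7} * 1 / [(k+1)] - rational in k, leading ratio -\frac{4}{7}; with t_0 = -\frac{8}{11}, classification follows.


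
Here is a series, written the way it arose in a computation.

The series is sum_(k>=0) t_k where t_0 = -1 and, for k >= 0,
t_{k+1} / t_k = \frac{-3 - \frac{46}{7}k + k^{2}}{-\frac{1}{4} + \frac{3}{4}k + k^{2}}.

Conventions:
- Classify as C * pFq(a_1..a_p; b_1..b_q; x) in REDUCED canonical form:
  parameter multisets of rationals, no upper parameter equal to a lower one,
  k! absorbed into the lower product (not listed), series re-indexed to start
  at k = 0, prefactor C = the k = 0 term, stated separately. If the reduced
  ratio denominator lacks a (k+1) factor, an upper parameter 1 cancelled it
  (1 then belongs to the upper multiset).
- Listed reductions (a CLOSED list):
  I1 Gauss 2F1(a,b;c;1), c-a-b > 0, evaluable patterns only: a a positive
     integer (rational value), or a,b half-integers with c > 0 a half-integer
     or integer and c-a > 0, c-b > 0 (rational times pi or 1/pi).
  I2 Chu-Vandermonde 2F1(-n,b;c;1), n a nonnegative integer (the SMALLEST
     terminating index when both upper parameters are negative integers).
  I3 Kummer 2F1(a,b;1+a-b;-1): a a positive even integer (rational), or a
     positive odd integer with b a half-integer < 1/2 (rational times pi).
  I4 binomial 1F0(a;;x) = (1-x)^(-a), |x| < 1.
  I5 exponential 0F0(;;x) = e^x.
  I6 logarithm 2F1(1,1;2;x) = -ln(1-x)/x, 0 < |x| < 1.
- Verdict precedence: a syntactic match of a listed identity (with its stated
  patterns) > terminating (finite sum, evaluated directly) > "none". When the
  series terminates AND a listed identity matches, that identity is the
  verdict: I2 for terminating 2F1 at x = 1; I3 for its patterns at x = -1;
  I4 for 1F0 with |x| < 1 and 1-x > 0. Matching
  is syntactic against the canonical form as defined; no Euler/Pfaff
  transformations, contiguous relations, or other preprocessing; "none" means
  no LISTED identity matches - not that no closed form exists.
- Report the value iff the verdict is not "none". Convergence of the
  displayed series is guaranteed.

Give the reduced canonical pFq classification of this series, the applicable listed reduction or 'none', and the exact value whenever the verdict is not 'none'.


This is -1 * 2F1(-7, \frac{3}{7}; -\frac{1}{4}; 1) in reduced canonical form. Verdict: Chu-Vandermonde (I2) matches (terminating 2F1 at x = 1 with n = 7, b = 3/7, c = -\frac{1}{4}). Exact value: -\frac{73317387}{132590423}.

Structural cue: x = 1 and roots of the ratio polynomials (prefactor -1) are the negated parameters.
Ratio: r(k) = 1 * (k-7) (k+\frac{3}{7}) / [(k-\frac{1}{4}) (k+1)] ; factor over Q: parameters, x = 1, and C = -1.


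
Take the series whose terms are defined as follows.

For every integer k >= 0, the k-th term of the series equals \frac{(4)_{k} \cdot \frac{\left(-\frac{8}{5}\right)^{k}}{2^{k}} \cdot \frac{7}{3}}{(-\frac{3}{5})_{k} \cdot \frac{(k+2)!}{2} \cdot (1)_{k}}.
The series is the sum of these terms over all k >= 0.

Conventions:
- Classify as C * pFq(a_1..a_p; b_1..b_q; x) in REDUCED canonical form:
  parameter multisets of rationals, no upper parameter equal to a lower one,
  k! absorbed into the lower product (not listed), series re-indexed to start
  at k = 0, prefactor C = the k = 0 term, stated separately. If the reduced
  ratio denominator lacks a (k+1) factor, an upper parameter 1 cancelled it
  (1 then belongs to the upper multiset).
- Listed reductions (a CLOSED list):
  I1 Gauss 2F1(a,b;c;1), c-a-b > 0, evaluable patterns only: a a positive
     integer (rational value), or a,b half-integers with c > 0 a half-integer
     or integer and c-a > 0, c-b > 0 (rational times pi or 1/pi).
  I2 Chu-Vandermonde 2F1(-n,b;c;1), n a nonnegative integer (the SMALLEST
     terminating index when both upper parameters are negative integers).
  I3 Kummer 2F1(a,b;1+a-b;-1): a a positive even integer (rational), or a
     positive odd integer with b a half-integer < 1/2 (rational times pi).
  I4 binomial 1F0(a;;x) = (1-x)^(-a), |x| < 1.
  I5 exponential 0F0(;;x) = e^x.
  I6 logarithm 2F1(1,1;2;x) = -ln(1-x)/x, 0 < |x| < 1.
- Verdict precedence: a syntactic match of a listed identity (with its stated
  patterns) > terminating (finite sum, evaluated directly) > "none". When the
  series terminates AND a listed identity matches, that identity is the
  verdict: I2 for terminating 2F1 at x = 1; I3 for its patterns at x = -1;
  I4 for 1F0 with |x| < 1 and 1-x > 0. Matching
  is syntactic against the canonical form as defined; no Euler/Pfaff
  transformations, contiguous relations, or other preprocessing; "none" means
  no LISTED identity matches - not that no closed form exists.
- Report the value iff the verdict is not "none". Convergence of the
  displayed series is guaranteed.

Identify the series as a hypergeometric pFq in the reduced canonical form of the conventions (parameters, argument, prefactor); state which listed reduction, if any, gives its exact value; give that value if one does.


With C = \frac{7}{3}: the canonical form is 1F2(4; -\frac{3}{5}, 3; -\frac{4}{5}). Verdict: none here - no I1-I6 shape fits x = -\frac{4}{5} with lower {-\frac{3}{5}, 3}.

First insight: with t_0 = \frac{7}{3}, the denominator's factorial ratio (C = 7/3) is a lower Pochhammer.
Consecutive-term ratio: r(k) = -\frac{4}{5} * (k+4) / [(k-\frac{3}{5}) (k+3) (k+1)] - rational in k. x = -\frac{4}{5}; t_0 = \frac{7}{3}; negate the roots.


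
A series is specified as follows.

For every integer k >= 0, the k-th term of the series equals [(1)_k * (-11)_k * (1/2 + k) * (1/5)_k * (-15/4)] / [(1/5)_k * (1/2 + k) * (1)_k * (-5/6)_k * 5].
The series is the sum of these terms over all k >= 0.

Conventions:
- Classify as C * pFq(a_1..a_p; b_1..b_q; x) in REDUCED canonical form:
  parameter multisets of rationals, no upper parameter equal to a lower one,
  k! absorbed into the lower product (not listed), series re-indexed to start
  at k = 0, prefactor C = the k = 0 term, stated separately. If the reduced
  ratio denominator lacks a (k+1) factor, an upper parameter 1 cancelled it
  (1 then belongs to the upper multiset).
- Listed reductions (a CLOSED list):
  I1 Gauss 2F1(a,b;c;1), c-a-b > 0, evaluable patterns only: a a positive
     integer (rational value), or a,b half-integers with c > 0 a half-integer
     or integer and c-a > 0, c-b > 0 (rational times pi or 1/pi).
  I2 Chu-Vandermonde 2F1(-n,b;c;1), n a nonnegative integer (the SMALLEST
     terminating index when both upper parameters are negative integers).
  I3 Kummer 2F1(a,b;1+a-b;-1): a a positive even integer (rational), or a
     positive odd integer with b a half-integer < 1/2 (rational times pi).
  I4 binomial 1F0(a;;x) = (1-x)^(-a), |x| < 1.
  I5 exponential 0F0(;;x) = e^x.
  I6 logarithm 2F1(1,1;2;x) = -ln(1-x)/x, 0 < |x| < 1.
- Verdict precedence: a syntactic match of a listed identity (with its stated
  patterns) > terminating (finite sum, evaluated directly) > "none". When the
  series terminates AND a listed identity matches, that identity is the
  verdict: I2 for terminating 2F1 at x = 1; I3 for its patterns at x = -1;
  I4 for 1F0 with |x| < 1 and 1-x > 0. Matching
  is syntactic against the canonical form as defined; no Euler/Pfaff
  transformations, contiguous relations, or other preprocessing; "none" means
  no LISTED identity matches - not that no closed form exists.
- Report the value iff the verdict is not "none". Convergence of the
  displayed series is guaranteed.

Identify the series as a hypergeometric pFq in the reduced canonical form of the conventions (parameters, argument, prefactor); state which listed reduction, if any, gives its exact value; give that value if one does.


Key observation: t_0 = -3/4 here, and the parameter 1/5 appears in both the upper and lower lists and cancels (alongside the other common factor).
Ratio: r(k) = 1 * (k-11) (k+1) / [(k-5/6) (k+1)] - rational in k, leading ratio 1; with t_0 = -3/4, classification follows.

This is -3/4 * 2F1(-11, 1; -5/6; 1) in reduced canonical form. Verdict (x = 1): Vandermonde's identity (I2) applies (terminating 2F1 at x = 1 with n = 11, b = 1, c = -5/6). Value: 3/20.


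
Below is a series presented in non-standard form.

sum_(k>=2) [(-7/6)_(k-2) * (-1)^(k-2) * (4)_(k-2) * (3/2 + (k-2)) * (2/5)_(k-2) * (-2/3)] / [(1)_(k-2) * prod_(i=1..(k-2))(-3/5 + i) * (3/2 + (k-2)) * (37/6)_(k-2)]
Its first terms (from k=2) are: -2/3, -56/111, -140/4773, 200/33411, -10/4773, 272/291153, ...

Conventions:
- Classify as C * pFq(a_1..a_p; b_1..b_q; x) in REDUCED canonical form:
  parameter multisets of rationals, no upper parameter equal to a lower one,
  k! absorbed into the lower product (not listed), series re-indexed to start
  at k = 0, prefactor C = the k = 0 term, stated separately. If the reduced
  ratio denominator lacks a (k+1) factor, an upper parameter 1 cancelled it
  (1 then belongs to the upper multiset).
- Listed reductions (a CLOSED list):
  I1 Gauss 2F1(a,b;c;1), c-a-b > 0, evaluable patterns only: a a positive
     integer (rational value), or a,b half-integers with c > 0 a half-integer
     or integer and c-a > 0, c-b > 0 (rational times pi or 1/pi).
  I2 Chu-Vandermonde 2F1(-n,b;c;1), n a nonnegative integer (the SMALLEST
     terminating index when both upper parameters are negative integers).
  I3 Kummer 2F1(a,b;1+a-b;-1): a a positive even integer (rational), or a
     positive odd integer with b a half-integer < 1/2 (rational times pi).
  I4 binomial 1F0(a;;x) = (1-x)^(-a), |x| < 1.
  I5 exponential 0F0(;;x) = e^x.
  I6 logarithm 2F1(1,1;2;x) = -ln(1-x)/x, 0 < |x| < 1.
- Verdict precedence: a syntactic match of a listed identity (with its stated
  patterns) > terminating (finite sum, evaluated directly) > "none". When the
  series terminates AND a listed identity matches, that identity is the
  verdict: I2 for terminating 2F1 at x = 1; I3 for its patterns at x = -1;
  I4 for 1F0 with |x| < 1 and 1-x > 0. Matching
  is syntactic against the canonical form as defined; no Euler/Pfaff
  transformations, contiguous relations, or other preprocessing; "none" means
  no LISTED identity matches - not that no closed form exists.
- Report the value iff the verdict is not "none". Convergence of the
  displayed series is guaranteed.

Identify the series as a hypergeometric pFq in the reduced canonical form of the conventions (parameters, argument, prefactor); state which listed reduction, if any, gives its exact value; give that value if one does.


With C = -2/3: the canonical form is 2F1(-7/6, 4; 37/6; -1). Verdict: this is Kummer's theorem (I3) (x = -1; c = 37/6 equals 1+a-b for upper {-7/6, 4}: listed pattern). Exact value: -775/648.

Key step: with t_0 = -2/3, the parameter 2/5 appears in both the upper and lower lists and cancels (alongside the other common factor).
Step ratio: r(k) = (-1) * (k-7/6) (k+4) / [(k+37/6) (k+1)] - poly over poly, x = (-1) from leading terms; C = -2/3 at k = 0.


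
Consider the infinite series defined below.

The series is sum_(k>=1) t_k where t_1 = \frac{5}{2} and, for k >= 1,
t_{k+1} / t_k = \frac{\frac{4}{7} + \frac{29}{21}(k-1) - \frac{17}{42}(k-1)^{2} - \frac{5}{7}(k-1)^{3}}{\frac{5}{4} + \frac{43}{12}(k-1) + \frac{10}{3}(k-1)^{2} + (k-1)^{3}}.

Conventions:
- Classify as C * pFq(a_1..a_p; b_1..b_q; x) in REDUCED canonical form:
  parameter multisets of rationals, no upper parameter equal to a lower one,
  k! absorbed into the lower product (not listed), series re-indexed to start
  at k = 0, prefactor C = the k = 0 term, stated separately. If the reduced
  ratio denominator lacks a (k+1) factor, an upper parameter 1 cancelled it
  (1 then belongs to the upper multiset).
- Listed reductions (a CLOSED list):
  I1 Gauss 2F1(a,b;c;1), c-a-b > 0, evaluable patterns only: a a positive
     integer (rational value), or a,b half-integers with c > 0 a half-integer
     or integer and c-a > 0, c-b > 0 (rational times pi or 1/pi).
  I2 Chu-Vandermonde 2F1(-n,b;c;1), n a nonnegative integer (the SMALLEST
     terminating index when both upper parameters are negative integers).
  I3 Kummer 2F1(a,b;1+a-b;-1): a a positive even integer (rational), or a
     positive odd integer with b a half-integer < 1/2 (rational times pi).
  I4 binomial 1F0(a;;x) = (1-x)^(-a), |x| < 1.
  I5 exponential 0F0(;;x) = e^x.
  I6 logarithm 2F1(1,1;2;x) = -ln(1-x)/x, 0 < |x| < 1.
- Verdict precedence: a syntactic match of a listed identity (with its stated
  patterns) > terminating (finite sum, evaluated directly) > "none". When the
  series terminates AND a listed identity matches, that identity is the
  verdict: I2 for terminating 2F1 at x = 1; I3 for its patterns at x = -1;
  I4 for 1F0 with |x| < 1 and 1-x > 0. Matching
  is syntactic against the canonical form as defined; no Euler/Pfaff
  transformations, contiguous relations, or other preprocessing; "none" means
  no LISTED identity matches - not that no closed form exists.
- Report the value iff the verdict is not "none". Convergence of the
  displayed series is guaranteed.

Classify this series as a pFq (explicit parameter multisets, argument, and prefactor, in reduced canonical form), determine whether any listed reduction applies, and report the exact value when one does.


x = -\frac{5}{7} here; the reduced form reads 2F1, upper {-\frac{4}{3}, \frac{2}{5}}, lower {\frac{5}{6}}, C = \frac{5}{2}. Verdict: none here - no I1-I6 shape fits x = -\frac{5}{7} with lower {\frac{5}{6}}.

The tell: x = -\frac{5}{7} and the ratio is unreduced: k + 3/2 divides both sides (C = 5/2).
Step ratio: r(k) = -\frac{5}{7} * (k-\frac{4}{3}) (k+\frac{2}{5}) / [(k+\frac{5}{6}) (k+1)] - rational; roots negated = parameters, x = -\frac{5}{7}, C = \frac{5}{2}.


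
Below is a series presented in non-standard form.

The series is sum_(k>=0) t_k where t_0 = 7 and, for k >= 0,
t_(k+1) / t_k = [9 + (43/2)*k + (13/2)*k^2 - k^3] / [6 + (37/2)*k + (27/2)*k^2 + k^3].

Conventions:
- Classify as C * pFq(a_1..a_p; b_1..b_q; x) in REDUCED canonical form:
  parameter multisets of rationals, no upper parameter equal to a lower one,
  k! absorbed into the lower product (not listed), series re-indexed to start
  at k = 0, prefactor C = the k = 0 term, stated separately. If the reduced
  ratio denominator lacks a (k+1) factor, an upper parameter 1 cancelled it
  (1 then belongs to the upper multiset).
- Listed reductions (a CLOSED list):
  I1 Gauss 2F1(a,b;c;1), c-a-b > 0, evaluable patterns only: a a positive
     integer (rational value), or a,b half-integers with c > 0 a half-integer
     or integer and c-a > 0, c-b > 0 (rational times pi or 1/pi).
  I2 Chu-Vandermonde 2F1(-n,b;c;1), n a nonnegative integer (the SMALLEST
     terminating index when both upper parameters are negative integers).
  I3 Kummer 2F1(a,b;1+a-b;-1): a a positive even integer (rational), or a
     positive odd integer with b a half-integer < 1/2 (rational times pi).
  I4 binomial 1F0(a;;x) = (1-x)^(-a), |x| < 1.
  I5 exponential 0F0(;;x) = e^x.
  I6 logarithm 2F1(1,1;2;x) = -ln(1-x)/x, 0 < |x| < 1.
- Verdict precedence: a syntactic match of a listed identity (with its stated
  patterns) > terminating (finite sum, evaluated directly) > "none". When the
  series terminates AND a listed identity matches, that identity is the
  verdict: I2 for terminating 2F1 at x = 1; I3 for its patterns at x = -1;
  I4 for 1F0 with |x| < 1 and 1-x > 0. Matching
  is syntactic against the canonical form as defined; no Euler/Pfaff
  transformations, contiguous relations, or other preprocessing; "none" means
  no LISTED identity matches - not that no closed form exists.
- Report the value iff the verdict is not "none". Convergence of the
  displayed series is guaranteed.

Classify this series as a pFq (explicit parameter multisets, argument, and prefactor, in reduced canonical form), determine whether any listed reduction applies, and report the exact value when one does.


At argument -1: a 2F1 with upper {-9, 2}, lower {12}, scaled by C = 7. Verdict: Kummer's theorem (I3) applies (x = -1; c = 12 equals 1+a-b for upper {-9, 2}: listed pattern). Exact value: 77/2.

Key step: from the first term 7: cancel k + 1/2 from the displayed ratio first; then prefactor 7.
Term ratio: r(k) = (-1) * (k-9) (k+2) / [(k+12) (k+1)] - rational in k, leading ratio (-1); with t_0 = 7, classification follows.


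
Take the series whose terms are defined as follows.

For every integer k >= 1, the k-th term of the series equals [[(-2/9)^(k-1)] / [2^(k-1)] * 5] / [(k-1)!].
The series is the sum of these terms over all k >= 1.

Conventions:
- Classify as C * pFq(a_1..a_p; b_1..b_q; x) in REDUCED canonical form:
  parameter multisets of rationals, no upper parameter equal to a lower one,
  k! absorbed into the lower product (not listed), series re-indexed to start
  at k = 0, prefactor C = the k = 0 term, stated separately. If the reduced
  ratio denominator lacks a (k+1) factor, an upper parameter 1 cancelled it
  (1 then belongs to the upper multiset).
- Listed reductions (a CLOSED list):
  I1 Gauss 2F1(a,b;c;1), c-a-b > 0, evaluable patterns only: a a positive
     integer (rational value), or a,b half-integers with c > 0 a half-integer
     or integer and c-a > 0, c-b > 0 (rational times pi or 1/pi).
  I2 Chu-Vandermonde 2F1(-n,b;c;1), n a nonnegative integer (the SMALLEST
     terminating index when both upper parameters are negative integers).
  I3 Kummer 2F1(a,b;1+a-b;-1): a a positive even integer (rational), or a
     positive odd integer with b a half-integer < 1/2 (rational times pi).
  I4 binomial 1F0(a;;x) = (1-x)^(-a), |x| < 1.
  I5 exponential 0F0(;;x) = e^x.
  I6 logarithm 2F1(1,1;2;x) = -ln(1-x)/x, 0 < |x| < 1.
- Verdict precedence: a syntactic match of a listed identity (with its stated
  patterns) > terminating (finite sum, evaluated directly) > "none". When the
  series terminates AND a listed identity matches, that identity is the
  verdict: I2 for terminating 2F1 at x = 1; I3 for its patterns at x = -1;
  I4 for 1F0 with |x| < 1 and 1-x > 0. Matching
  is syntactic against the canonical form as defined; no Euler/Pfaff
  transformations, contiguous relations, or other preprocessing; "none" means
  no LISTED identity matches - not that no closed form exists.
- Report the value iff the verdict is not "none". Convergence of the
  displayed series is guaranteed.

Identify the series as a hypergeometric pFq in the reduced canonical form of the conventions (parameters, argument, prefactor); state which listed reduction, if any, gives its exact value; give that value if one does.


Prefactor 5, argument -1/9: 0F0 with upper {-} over lower {-}. Verdict: the I5 exponential reduction fires (the 0F0 exponential series at x = -1/9). Hence: 5 * e^(-1/9).

Key observation: from the first term 5: the two k-th powers (C = 5, x = -1/9) combine into one argument.
Consecutive-term ratio: r(k) = (-1/9) * 1 / [(k+1)] - rational in k, leading ratio (-1/9); with t_0 = 5, classification follows.


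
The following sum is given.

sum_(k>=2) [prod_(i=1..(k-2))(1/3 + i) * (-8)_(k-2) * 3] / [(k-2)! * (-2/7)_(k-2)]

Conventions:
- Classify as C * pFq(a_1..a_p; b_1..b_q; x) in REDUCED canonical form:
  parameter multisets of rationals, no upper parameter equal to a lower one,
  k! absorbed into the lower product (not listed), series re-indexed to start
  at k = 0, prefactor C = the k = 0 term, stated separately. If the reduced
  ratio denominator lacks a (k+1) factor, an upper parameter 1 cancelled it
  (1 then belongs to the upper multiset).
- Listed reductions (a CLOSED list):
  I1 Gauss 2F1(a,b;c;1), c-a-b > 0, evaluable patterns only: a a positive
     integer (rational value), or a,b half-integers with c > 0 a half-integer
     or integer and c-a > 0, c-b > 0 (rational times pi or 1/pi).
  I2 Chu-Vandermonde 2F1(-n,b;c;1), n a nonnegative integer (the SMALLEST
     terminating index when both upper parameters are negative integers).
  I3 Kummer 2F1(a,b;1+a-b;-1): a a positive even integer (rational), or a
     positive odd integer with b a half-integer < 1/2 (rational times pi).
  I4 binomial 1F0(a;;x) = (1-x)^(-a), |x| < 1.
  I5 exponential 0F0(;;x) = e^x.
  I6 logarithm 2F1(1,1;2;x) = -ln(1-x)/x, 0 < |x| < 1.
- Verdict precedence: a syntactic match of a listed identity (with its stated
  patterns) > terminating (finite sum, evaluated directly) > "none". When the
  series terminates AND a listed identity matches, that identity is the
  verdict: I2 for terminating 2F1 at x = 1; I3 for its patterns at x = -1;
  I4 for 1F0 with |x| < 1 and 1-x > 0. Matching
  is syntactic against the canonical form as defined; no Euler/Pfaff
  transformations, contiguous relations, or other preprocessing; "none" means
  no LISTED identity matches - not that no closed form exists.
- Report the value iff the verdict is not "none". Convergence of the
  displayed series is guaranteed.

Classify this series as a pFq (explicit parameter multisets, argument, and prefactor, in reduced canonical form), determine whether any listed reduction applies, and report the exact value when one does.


Prefactor 3, argument 1: 2F1 with upper {-8, 4/3} over lower {-2/7}. Verdict at x = 1: Vandermonde's identity (I2) matches (terminating 2F1 at x = 1 with n = 8, b = 4/3, c = -2/7). Hence: -90972797/193346109.

Structural cue: with t_0 = 3, the running product (C = 3) telescopes to a rising factorial.
Term ratio: r(k) = 1 * (k-8) (k+4/3) / [(k-2/7) (k+1)] - poly over poly, x = 1 from leading terms; C = 3 at k = 0.


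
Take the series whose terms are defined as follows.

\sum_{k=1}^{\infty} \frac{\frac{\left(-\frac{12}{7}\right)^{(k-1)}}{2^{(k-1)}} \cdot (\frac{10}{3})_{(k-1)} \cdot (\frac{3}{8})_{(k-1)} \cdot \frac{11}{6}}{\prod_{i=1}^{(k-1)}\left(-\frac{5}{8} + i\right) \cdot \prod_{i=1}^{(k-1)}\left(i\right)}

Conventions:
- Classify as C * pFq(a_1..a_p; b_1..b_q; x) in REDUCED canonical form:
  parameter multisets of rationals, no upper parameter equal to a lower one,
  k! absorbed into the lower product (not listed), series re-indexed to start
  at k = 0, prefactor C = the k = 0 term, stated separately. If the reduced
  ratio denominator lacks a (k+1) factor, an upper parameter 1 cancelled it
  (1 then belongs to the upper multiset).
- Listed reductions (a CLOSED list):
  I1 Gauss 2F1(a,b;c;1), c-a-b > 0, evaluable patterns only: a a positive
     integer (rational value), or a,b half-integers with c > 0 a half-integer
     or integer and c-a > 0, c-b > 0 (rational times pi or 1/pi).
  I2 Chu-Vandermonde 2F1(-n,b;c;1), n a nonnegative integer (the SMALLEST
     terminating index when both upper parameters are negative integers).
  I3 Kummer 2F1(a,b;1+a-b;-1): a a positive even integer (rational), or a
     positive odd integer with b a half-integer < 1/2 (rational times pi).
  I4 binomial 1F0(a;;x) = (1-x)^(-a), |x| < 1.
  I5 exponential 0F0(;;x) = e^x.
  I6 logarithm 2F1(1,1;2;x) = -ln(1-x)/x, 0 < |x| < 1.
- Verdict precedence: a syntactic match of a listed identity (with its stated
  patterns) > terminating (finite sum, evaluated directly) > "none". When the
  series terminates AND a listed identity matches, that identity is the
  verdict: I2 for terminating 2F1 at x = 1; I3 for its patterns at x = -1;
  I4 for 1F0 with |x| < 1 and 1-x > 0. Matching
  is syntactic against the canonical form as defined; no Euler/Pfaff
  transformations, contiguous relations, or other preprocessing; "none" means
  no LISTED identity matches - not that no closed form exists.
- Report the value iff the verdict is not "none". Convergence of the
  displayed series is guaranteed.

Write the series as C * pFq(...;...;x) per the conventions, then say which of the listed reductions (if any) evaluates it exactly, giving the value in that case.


Key observation: t_0 = \frac{11}{6} here, and the product of the first k integers (C = 11/6) is k!.
Step ratio: r(k) = -\frac{6}{7} * (k+\frac{10}{3}) / [(k+1)] - rational; roots negated = parameters, x = -\frac{6}{7}, C = \frac{11}{6}.

Classification (C = \frac{11}{6}): 1F0 with upper {\frac{10}{3}}, lower {-}, argument x = -\frac{6}{7}. Verdict (x = -\frac{6}{7}): binomial (I4) applies (the 1F0 binomial series: exponent -10/3, x = -\frac{6}{7}). Exact value: \frac{11}{6} \cdot \left(\frac{13}{7}\right)^{-\frac{10}{3}}.
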